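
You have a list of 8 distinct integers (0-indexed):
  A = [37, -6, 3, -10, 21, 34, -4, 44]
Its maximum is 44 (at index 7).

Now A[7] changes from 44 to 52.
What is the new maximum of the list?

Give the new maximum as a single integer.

Old max = 44 (at index 7)
Change: A[7] 44 -> 52
Changed element WAS the max -> may need rescan.
  Max of remaining elements: 37
  New max = max(52, 37) = 52

Answer: 52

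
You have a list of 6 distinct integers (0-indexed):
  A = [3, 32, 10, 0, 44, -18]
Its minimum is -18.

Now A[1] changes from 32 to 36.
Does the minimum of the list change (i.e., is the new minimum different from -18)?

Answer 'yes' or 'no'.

Answer: no

Derivation:
Old min = -18
Change: A[1] 32 -> 36
Changed element was NOT the min; min changes only if 36 < -18.
New min = -18; changed? no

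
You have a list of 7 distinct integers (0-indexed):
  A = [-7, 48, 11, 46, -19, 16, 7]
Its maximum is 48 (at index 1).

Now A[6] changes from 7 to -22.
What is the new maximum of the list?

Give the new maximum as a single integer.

Answer: 48

Derivation:
Old max = 48 (at index 1)
Change: A[6] 7 -> -22
Changed element was NOT the old max.
  New max = max(old_max, new_val) = max(48, -22) = 48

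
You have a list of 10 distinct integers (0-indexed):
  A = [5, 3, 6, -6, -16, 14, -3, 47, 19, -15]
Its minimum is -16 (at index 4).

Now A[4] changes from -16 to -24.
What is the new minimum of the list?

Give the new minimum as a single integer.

Old min = -16 (at index 4)
Change: A[4] -16 -> -24
Changed element WAS the min. Need to check: is -24 still <= all others?
  Min of remaining elements: -15
  New min = min(-24, -15) = -24

Answer: -24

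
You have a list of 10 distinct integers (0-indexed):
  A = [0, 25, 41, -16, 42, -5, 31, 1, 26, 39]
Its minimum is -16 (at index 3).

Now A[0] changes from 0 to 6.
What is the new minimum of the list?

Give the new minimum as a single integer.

Old min = -16 (at index 3)
Change: A[0] 0 -> 6
Changed element was NOT the old min.
  New min = min(old_min, new_val) = min(-16, 6) = -16

Answer: -16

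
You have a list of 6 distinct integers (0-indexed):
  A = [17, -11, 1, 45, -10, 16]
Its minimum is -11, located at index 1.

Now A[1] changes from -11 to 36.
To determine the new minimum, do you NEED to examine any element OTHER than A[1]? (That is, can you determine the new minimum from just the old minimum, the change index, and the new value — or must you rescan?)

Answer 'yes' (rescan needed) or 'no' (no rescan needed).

Old min = -11 at index 1
Change at index 1: -11 -> 36
Index 1 WAS the min and new value 36 > old min -11. Must rescan other elements to find the new min.
Needs rescan: yes

Answer: yes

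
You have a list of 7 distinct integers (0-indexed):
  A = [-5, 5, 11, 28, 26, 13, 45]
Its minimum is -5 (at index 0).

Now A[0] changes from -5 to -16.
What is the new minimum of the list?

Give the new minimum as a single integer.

Old min = -5 (at index 0)
Change: A[0] -5 -> -16
Changed element WAS the min. Need to check: is -16 still <= all others?
  Min of remaining elements: 5
  New min = min(-16, 5) = -16

Answer: -16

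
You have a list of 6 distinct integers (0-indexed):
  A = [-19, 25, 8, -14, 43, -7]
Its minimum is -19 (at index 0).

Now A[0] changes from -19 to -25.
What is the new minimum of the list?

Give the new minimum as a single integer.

Old min = -19 (at index 0)
Change: A[0] -19 -> -25
Changed element WAS the min. Need to check: is -25 still <= all others?
  Min of remaining elements: -14
  New min = min(-25, -14) = -25

Answer: -25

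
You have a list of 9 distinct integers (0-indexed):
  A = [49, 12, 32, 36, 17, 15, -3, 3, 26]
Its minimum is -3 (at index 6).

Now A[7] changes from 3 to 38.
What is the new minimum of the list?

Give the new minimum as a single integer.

Old min = -3 (at index 6)
Change: A[7] 3 -> 38
Changed element was NOT the old min.
  New min = min(old_min, new_val) = min(-3, 38) = -3

Answer: -3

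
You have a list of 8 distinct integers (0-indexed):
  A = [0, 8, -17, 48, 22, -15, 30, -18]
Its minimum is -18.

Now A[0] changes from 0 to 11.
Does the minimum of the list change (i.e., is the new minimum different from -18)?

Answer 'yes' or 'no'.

Old min = -18
Change: A[0] 0 -> 11
Changed element was NOT the min; min changes only if 11 < -18.
New min = -18; changed? no

Answer: no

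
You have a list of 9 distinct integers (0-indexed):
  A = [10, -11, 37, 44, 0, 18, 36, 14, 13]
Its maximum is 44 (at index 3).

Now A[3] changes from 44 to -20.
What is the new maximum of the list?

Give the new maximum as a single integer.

Old max = 44 (at index 3)
Change: A[3] 44 -> -20
Changed element WAS the max -> may need rescan.
  Max of remaining elements: 37
  New max = max(-20, 37) = 37

Answer: 37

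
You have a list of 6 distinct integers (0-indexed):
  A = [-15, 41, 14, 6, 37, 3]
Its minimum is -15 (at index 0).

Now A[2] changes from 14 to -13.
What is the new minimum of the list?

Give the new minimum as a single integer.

Answer: -15

Derivation:
Old min = -15 (at index 0)
Change: A[2] 14 -> -13
Changed element was NOT the old min.
  New min = min(old_min, new_val) = min(-15, -13) = -15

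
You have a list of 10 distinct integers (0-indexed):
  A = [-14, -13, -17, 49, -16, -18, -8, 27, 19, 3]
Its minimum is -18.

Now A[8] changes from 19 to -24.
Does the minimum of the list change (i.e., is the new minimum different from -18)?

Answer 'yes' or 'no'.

Old min = -18
Change: A[8] 19 -> -24
Changed element was NOT the min; min changes only if -24 < -18.
New min = -24; changed? yes

Answer: yes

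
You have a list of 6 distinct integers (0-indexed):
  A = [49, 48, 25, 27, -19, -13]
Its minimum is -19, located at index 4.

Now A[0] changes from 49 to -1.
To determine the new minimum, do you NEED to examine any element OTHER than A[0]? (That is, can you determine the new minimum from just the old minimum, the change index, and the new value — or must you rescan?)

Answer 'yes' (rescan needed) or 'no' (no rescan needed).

Answer: no

Derivation:
Old min = -19 at index 4
Change at index 0: 49 -> -1
Index 0 was NOT the min. New min = min(-19, -1). No rescan of other elements needed.
Needs rescan: no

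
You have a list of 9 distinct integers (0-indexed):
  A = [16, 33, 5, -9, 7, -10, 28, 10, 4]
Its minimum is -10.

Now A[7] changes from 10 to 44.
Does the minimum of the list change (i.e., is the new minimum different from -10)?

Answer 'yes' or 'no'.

Answer: no

Derivation:
Old min = -10
Change: A[7] 10 -> 44
Changed element was NOT the min; min changes only if 44 < -10.
New min = -10; changed? no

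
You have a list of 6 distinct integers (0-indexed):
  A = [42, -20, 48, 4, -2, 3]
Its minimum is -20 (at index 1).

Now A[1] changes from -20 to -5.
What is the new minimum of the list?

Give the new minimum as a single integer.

Answer: -5

Derivation:
Old min = -20 (at index 1)
Change: A[1] -20 -> -5
Changed element WAS the min. Need to check: is -5 still <= all others?
  Min of remaining elements: -2
  New min = min(-5, -2) = -5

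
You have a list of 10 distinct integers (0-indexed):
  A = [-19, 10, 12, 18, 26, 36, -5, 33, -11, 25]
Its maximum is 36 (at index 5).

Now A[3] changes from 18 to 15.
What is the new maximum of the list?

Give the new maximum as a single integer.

Old max = 36 (at index 5)
Change: A[3] 18 -> 15
Changed element was NOT the old max.
  New max = max(old_max, new_val) = max(36, 15) = 36

Answer: 36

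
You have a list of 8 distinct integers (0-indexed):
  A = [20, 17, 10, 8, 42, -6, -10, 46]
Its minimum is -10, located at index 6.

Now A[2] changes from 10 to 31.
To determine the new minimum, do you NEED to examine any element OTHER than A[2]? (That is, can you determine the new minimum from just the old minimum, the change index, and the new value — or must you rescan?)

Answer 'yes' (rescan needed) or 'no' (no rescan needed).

Old min = -10 at index 6
Change at index 2: 10 -> 31
Index 2 was NOT the min. New min = min(-10, 31). No rescan of other elements needed.
Needs rescan: no

Answer: no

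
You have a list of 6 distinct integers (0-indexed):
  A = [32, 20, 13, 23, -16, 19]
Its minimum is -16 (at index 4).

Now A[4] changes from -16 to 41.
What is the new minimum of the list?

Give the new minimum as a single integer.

Old min = -16 (at index 4)
Change: A[4] -16 -> 41
Changed element WAS the min. Need to check: is 41 still <= all others?
  Min of remaining elements: 13
  New min = min(41, 13) = 13

Answer: 13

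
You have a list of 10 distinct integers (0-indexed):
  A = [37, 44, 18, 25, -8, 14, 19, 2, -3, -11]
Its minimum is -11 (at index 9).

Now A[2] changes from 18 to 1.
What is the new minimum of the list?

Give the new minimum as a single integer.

Old min = -11 (at index 9)
Change: A[2] 18 -> 1
Changed element was NOT the old min.
  New min = min(old_min, new_val) = min(-11, 1) = -11

Answer: -11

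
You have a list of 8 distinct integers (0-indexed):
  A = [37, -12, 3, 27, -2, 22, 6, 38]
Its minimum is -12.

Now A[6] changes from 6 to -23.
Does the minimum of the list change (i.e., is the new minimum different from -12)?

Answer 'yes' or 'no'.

Answer: yes

Derivation:
Old min = -12
Change: A[6] 6 -> -23
Changed element was NOT the min; min changes only if -23 < -12.
New min = -23; changed? yes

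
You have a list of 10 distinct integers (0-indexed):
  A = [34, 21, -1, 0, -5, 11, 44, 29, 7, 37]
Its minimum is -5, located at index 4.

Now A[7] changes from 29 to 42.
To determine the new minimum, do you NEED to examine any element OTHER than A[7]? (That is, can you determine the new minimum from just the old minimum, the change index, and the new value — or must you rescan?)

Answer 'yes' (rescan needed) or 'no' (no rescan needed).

Answer: no

Derivation:
Old min = -5 at index 4
Change at index 7: 29 -> 42
Index 7 was NOT the min. New min = min(-5, 42). No rescan of other elements needed.
Needs rescan: no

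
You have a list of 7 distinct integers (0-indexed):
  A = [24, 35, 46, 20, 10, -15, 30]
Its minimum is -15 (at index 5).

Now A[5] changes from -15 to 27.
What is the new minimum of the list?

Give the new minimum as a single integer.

Old min = -15 (at index 5)
Change: A[5] -15 -> 27
Changed element WAS the min. Need to check: is 27 still <= all others?
  Min of remaining elements: 10
  New min = min(27, 10) = 10

Answer: 10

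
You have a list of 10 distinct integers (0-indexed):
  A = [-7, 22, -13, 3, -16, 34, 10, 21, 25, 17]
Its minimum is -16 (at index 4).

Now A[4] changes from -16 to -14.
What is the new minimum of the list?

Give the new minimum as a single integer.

Answer: -14

Derivation:
Old min = -16 (at index 4)
Change: A[4] -16 -> -14
Changed element WAS the min. Need to check: is -14 still <= all others?
  Min of remaining elements: -13
  New min = min(-14, -13) = -14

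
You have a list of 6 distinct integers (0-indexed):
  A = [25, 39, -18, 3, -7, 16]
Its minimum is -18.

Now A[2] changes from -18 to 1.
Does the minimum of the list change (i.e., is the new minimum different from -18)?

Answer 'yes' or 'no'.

Answer: yes

Derivation:
Old min = -18
Change: A[2] -18 -> 1
Changed element was the min; new min must be rechecked.
New min = -7; changed? yes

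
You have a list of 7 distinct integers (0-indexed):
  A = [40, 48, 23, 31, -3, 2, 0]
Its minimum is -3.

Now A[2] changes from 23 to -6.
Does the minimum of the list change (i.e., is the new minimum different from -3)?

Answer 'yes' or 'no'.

Old min = -3
Change: A[2] 23 -> -6
Changed element was NOT the min; min changes only if -6 < -3.
New min = -6; changed? yes

Answer: yes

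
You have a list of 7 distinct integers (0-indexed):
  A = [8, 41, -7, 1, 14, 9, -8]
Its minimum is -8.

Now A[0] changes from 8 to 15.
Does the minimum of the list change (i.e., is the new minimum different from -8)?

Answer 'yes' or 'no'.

Answer: no

Derivation:
Old min = -8
Change: A[0] 8 -> 15
Changed element was NOT the min; min changes only if 15 < -8.
New min = -8; changed? no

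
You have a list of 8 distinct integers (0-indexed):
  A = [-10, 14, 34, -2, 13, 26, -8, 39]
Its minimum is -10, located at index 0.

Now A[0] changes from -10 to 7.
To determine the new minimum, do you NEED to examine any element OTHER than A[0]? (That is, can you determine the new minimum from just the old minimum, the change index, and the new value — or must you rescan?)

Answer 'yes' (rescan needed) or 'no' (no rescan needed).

Old min = -10 at index 0
Change at index 0: -10 -> 7
Index 0 WAS the min and new value 7 > old min -10. Must rescan other elements to find the new min.
Needs rescan: yes

Answer: yes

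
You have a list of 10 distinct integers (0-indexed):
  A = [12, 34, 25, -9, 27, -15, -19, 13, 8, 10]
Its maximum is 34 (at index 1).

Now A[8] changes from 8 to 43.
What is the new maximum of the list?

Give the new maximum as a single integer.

Old max = 34 (at index 1)
Change: A[8] 8 -> 43
Changed element was NOT the old max.
  New max = max(old_max, new_val) = max(34, 43) = 43

Answer: 43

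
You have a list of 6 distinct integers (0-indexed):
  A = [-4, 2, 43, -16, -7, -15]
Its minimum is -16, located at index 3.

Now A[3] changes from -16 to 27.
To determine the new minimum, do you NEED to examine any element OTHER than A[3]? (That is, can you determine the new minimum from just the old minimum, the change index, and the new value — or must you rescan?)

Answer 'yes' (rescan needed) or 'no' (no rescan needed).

Answer: yes

Derivation:
Old min = -16 at index 3
Change at index 3: -16 -> 27
Index 3 WAS the min and new value 27 > old min -16. Must rescan other elements to find the new min.
Needs rescan: yes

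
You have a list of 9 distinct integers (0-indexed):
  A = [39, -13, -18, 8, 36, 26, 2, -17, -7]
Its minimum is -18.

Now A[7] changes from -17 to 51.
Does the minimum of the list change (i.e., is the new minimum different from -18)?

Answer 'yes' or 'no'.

Old min = -18
Change: A[7] -17 -> 51
Changed element was NOT the min; min changes only if 51 < -18.
New min = -18; changed? no

Answer: no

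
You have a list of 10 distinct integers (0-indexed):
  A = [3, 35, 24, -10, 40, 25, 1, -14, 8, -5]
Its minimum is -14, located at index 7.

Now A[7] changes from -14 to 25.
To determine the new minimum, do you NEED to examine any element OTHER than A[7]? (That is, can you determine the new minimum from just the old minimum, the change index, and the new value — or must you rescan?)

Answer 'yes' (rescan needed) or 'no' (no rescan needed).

Answer: yes

Derivation:
Old min = -14 at index 7
Change at index 7: -14 -> 25
Index 7 WAS the min and new value 25 > old min -14. Must rescan other elements to find the new min.
Needs rescan: yes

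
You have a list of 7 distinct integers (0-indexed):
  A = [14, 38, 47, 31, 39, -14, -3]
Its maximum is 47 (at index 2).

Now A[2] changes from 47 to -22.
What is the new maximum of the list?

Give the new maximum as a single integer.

Old max = 47 (at index 2)
Change: A[2] 47 -> -22
Changed element WAS the max -> may need rescan.
  Max of remaining elements: 39
  New max = max(-22, 39) = 39

Answer: 39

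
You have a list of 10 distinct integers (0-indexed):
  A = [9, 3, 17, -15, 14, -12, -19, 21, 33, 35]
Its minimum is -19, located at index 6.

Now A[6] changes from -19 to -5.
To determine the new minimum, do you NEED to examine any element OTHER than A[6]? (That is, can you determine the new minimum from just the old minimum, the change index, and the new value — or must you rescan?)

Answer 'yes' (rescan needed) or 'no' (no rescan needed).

Answer: yes

Derivation:
Old min = -19 at index 6
Change at index 6: -19 -> -5
Index 6 WAS the min and new value -5 > old min -19. Must rescan other elements to find the new min.
Needs rescan: yes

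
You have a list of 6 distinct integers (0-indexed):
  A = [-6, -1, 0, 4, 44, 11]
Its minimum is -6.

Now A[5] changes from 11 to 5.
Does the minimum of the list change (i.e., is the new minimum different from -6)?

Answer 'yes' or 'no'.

Old min = -6
Change: A[5] 11 -> 5
Changed element was NOT the min; min changes only if 5 < -6.
New min = -6; changed? no

Answer: no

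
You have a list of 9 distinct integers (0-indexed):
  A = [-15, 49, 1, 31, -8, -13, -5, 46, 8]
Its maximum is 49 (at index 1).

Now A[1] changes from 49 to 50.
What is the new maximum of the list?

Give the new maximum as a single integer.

Answer: 50

Derivation:
Old max = 49 (at index 1)
Change: A[1] 49 -> 50
Changed element WAS the max -> may need rescan.
  Max of remaining elements: 46
  New max = max(50, 46) = 50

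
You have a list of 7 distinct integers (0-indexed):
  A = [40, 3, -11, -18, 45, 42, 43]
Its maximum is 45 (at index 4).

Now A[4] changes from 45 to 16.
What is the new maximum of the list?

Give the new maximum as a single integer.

Answer: 43

Derivation:
Old max = 45 (at index 4)
Change: A[4] 45 -> 16
Changed element WAS the max -> may need rescan.
  Max of remaining elements: 43
  New max = max(16, 43) = 43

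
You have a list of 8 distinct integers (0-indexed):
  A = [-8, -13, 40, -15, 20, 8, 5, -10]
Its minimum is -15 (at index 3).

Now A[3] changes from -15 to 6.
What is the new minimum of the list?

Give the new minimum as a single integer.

Old min = -15 (at index 3)
Change: A[3] -15 -> 6
Changed element WAS the min. Need to check: is 6 still <= all others?
  Min of remaining elements: -13
  New min = min(6, -13) = -13

Answer: -13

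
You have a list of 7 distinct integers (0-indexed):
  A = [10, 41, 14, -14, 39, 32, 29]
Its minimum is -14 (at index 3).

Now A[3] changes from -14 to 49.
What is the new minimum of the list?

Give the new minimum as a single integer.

Answer: 10

Derivation:
Old min = -14 (at index 3)
Change: A[3] -14 -> 49
Changed element WAS the min. Need to check: is 49 still <= all others?
  Min of remaining elements: 10
  New min = min(49, 10) = 10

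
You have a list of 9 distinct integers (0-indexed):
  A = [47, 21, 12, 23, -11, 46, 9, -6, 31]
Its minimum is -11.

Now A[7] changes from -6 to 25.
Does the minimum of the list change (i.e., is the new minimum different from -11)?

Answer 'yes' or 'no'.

Old min = -11
Change: A[7] -6 -> 25
Changed element was NOT the min; min changes only if 25 < -11.
New min = -11; changed? no

Answer: no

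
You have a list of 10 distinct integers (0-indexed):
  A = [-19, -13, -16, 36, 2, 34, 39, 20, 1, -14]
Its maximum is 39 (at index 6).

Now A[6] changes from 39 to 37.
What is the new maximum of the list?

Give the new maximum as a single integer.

Answer: 37

Derivation:
Old max = 39 (at index 6)
Change: A[6] 39 -> 37
Changed element WAS the max -> may need rescan.
  Max of remaining elements: 36
  New max = max(37, 36) = 37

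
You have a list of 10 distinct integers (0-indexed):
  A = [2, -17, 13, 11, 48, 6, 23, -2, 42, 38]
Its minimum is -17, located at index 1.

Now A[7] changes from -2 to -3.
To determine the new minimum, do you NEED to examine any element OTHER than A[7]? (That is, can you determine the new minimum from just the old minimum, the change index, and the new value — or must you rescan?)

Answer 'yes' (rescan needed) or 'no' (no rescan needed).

Old min = -17 at index 1
Change at index 7: -2 -> -3
Index 7 was NOT the min. New min = min(-17, -3). No rescan of other elements needed.
Needs rescan: no

Answer: no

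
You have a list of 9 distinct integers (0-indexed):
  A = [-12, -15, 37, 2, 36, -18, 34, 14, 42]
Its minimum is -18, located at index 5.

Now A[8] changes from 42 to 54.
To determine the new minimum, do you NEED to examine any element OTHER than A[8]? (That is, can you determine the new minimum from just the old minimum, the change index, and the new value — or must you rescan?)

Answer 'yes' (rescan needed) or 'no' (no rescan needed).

Old min = -18 at index 5
Change at index 8: 42 -> 54
Index 8 was NOT the min. New min = min(-18, 54). No rescan of other elements needed.
Needs rescan: no

Answer: no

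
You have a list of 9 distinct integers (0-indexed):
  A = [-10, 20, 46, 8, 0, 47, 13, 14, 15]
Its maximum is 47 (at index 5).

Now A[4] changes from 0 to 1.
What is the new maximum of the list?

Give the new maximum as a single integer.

Answer: 47

Derivation:
Old max = 47 (at index 5)
Change: A[4] 0 -> 1
Changed element was NOT the old max.
  New max = max(old_max, new_val) = max(47, 1) = 47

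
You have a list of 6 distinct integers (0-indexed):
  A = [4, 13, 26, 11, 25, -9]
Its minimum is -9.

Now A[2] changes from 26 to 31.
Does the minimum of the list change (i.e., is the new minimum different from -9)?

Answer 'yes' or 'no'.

Answer: no

Derivation:
Old min = -9
Change: A[2] 26 -> 31
Changed element was NOT the min; min changes only if 31 < -9.
New min = -9; changed? no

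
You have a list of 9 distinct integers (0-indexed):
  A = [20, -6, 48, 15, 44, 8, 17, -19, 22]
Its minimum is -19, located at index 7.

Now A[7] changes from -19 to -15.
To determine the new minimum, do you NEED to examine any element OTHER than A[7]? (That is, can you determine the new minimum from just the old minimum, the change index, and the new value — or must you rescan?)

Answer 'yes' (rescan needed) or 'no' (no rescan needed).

Old min = -19 at index 7
Change at index 7: -19 -> -15
Index 7 WAS the min and new value -15 > old min -19. Must rescan other elements to find the new min.
Needs rescan: yes

Answer: yes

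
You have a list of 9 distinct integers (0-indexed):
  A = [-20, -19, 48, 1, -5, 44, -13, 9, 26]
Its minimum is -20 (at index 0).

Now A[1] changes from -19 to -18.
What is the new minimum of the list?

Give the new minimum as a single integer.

Answer: -20

Derivation:
Old min = -20 (at index 0)
Change: A[1] -19 -> -18
Changed element was NOT the old min.
  New min = min(old_min, new_val) = min(-20, -18) = -20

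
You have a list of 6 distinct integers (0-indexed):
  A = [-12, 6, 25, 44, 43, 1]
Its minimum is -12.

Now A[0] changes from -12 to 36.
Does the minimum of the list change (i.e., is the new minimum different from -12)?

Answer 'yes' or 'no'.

Answer: yes

Derivation:
Old min = -12
Change: A[0] -12 -> 36
Changed element was the min; new min must be rechecked.
New min = 1; changed? yes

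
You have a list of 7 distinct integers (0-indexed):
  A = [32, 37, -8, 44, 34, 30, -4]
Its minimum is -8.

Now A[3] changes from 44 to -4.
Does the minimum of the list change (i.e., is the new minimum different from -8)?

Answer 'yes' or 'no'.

Old min = -8
Change: A[3] 44 -> -4
Changed element was NOT the min; min changes only if -4 < -8.
New min = -8; changed? no

Answer: no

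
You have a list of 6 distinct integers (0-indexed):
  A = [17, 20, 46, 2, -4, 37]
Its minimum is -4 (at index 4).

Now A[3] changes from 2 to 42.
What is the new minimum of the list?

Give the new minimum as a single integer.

Answer: -4

Derivation:
Old min = -4 (at index 4)
Change: A[3] 2 -> 42
Changed element was NOT the old min.
  New min = min(old_min, new_val) = min(-4, 42) = -4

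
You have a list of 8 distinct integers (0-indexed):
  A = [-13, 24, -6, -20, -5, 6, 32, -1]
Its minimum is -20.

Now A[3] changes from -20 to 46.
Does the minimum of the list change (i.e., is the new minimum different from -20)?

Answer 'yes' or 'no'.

Old min = -20
Change: A[3] -20 -> 46
Changed element was the min; new min must be rechecked.
New min = -13; changed? yes

Answer: yes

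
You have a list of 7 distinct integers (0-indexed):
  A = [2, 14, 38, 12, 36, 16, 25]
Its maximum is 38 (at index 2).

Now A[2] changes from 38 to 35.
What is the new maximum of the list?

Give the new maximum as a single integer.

Answer: 36

Derivation:
Old max = 38 (at index 2)
Change: A[2] 38 -> 35
Changed element WAS the max -> may need rescan.
  Max of remaining elements: 36
  New max = max(35, 36) = 36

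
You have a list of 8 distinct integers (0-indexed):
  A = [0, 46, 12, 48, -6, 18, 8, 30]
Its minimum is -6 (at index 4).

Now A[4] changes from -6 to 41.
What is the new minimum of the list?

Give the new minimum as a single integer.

Old min = -6 (at index 4)
Change: A[4] -6 -> 41
Changed element WAS the min. Need to check: is 41 still <= all others?
  Min of remaining elements: 0
  New min = min(41, 0) = 0

Answer: 0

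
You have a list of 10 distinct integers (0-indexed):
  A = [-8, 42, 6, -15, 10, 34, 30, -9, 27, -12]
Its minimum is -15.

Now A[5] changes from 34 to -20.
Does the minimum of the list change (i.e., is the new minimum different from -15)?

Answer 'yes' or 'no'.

Old min = -15
Change: A[5] 34 -> -20
Changed element was NOT the min; min changes only if -20 < -15.
New min = -20; changed? yes

Answer: yes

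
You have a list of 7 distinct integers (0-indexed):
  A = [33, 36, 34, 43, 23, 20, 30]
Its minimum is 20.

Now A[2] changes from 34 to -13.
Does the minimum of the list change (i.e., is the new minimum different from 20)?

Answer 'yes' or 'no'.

Answer: yes

Derivation:
Old min = 20
Change: A[2] 34 -> -13
Changed element was NOT the min; min changes only if -13 < 20.
New min = -13; changed? yes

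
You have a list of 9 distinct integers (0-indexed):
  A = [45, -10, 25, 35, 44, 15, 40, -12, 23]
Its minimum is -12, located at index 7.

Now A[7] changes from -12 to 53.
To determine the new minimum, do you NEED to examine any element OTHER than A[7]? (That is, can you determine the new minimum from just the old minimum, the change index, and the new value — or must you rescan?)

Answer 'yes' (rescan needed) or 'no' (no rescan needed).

Answer: yes

Derivation:
Old min = -12 at index 7
Change at index 7: -12 -> 53
Index 7 WAS the min and new value 53 > old min -12. Must rescan other elements to find the new min.
Needs rescan: yes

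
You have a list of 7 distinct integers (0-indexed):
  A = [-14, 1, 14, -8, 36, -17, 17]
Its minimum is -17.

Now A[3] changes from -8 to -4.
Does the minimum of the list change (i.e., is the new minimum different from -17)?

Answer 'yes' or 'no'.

Old min = -17
Change: A[3] -8 -> -4
Changed element was NOT the min; min changes only if -4 < -17.
New min = -17; changed? no

Answer: no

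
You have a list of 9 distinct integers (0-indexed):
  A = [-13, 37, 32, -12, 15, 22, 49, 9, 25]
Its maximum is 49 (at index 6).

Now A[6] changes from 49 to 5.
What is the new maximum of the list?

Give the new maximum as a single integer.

Answer: 37

Derivation:
Old max = 49 (at index 6)
Change: A[6] 49 -> 5
Changed element WAS the max -> may need rescan.
  Max of remaining elements: 37
  New max = max(5, 37) = 37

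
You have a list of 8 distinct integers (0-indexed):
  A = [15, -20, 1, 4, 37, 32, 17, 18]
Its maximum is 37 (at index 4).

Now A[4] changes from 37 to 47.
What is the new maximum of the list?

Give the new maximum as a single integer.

Answer: 47

Derivation:
Old max = 37 (at index 4)
Change: A[4] 37 -> 47
Changed element WAS the max -> may need rescan.
  Max of remaining elements: 32
  New max = max(47, 32) = 47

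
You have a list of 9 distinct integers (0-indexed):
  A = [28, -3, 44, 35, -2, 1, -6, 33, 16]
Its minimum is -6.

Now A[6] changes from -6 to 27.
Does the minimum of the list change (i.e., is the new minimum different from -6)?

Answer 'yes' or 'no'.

Old min = -6
Change: A[6] -6 -> 27
Changed element was the min; new min must be rechecked.
New min = -3; changed? yes

Answer: yes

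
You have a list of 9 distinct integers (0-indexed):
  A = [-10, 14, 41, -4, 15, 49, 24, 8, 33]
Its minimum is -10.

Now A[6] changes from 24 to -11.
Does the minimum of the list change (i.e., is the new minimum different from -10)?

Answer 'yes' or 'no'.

Answer: yes

Derivation:
Old min = -10
Change: A[6] 24 -> -11
Changed element was NOT the min; min changes only if -11 < -10.
New min = -11; changed? yes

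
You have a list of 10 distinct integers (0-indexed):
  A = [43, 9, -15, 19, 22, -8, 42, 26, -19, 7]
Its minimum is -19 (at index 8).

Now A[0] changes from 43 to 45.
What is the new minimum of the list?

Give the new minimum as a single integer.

Old min = -19 (at index 8)
Change: A[0] 43 -> 45
Changed element was NOT the old min.
  New min = min(old_min, new_val) = min(-19, 45) = -19

Answer: -19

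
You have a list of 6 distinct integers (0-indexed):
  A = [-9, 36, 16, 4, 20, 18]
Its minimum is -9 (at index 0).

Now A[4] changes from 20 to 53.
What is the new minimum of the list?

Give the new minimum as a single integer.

Answer: -9

Derivation:
Old min = -9 (at index 0)
Change: A[4] 20 -> 53
Changed element was NOT the old min.
  New min = min(old_min, new_val) = min(-9, 53) = -9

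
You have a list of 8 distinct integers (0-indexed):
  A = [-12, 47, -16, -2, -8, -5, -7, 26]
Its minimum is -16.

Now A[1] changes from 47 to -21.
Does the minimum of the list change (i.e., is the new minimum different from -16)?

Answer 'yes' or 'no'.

Old min = -16
Change: A[1] 47 -> -21
Changed element was NOT the min; min changes only if -21 < -16.
New min = -21; changed? yes

Answer: yes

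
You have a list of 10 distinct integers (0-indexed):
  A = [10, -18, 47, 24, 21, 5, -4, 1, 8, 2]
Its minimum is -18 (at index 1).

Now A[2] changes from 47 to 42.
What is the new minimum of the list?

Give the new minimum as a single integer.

Old min = -18 (at index 1)
Change: A[2] 47 -> 42
Changed element was NOT the old min.
  New min = min(old_min, new_val) = min(-18, 42) = -18

Answer: -18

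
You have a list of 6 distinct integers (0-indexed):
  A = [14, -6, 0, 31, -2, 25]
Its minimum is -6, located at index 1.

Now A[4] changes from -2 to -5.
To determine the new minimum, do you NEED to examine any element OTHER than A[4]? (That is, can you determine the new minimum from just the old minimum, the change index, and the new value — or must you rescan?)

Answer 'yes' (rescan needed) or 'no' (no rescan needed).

Old min = -6 at index 1
Change at index 4: -2 -> -5
Index 4 was NOT the min. New min = min(-6, -5). No rescan of other elements needed.
Needs rescan: no

Answer: no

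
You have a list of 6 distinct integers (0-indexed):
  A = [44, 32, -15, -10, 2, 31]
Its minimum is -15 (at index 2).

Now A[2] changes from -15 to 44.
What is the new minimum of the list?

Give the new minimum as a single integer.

Answer: -10

Derivation:
Old min = -15 (at index 2)
Change: A[2] -15 -> 44
Changed element WAS the min. Need to check: is 44 still <= all others?
  Min of remaining elements: -10
  New min = min(44, -10) = -10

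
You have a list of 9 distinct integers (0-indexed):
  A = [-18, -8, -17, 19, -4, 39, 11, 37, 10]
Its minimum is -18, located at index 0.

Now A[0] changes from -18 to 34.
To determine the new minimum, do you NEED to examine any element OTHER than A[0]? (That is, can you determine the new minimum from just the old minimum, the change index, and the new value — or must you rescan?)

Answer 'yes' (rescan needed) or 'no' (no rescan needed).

Answer: yes

Derivation:
Old min = -18 at index 0
Change at index 0: -18 -> 34
Index 0 WAS the min and new value 34 > old min -18. Must rescan other elements to find the new min.
Needs rescan: yes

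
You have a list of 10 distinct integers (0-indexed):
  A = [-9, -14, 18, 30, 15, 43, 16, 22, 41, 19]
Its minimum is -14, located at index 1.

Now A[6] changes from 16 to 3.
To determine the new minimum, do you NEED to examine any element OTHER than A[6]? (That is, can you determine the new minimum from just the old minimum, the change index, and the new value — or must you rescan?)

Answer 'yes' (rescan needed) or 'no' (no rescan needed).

Answer: no

Derivation:
Old min = -14 at index 1
Change at index 6: 16 -> 3
Index 6 was NOT the min. New min = min(-14, 3). No rescan of other elements needed.
Needs rescan: no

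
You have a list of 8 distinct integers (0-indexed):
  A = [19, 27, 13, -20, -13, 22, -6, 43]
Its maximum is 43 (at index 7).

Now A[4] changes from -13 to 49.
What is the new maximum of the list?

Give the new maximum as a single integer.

Answer: 49

Derivation:
Old max = 43 (at index 7)
Change: A[4] -13 -> 49
Changed element was NOT the old max.
  New max = max(old_max, new_val) = max(43, 49) = 49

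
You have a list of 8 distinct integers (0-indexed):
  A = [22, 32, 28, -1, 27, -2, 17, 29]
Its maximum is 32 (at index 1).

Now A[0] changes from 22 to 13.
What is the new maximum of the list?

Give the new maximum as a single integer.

Answer: 32

Derivation:
Old max = 32 (at index 1)
Change: A[0] 22 -> 13
Changed element was NOT the old max.
  New max = max(old_max, new_val) = max(32, 13) = 32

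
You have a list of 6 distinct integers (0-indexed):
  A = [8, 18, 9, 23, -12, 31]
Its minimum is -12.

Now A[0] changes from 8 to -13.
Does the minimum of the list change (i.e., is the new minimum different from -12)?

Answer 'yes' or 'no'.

Old min = -12
Change: A[0] 8 -> -13
Changed element was NOT the min; min changes only if -13 < -12.
New min = -13; changed? yes

Answer: yes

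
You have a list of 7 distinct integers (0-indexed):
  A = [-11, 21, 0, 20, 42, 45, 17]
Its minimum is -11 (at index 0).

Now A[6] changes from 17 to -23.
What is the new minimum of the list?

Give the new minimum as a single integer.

Answer: -23

Derivation:
Old min = -11 (at index 0)
Change: A[6] 17 -> -23
Changed element was NOT the old min.
  New min = min(old_min, new_val) = min(-11, -23) = -23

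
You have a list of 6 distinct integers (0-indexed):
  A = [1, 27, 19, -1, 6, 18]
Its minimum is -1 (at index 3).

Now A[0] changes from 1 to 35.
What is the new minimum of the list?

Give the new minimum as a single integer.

Answer: -1

Derivation:
Old min = -1 (at index 3)
Change: A[0] 1 -> 35
Changed element was NOT the old min.
  New min = min(old_min, new_val) = min(-1, 35) = -1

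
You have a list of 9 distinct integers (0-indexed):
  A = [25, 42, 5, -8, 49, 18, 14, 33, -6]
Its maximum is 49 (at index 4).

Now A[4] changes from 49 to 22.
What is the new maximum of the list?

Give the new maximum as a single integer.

Answer: 42

Derivation:
Old max = 49 (at index 4)
Change: A[4] 49 -> 22
Changed element WAS the max -> may need rescan.
  Max of remaining elements: 42
  New max = max(22, 42) = 42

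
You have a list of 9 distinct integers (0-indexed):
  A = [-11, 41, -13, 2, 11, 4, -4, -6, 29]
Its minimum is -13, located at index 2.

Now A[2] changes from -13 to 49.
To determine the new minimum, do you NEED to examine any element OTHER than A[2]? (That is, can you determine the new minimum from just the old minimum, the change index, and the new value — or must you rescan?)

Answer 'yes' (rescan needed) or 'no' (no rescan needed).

Answer: yes

Derivation:
Old min = -13 at index 2
Change at index 2: -13 -> 49
Index 2 WAS the min and new value 49 > old min -13. Must rescan other elements to find the new min.
Needs rescan: yes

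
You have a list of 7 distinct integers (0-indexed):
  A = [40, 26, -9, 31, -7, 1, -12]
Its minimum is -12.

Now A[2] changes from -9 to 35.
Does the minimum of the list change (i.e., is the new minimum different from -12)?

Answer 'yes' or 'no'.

Answer: no

Derivation:
Old min = -12
Change: A[2] -9 -> 35
Changed element was NOT the min; min changes only if 35 < -12.
New min = -12; changed? no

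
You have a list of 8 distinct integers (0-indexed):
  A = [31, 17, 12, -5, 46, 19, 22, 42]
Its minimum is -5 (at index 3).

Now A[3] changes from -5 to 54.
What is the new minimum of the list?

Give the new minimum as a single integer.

Old min = -5 (at index 3)
Change: A[3] -5 -> 54
Changed element WAS the min. Need to check: is 54 still <= all others?
  Min of remaining elements: 12
  New min = min(54, 12) = 12

Answer: 12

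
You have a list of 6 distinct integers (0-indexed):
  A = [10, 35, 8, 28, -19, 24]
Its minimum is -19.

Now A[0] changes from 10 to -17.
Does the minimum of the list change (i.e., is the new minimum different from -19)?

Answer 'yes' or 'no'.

Old min = -19
Change: A[0] 10 -> -17
Changed element was NOT the min; min changes only if -17 < -19.
New min = -19; changed? no

Answer: no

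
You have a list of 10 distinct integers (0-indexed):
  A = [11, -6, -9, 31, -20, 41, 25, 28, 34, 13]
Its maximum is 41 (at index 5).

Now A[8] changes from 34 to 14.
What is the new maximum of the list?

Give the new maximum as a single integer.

Answer: 41

Derivation:
Old max = 41 (at index 5)
Change: A[8] 34 -> 14
Changed element was NOT the old max.
  New max = max(old_max, new_val) = max(41, 14) = 41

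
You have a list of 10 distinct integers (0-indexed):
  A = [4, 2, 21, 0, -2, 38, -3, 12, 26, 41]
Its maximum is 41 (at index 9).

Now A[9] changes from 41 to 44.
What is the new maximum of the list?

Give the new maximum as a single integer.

Answer: 44

Derivation:
Old max = 41 (at index 9)
Change: A[9] 41 -> 44
Changed element WAS the max -> may need rescan.
  Max of remaining elements: 38
  New max = max(44, 38) = 44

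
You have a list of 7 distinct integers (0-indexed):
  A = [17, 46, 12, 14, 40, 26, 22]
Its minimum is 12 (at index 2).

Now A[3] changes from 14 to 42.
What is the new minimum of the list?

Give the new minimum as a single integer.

Old min = 12 (at index 2)
Change: A[3] 14 -> 42
Changed element was NOT the old min.
  New min = min(old_min, new_val) = min(12, 42) = 12

Answer: 12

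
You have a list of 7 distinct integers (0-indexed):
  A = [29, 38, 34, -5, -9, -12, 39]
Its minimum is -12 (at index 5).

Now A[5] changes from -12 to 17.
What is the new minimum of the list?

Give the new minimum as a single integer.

Answer: -9

Derivation:
Old min = -12 (at index 5)
Change: A[5] -12 -> 17
Changed element WAS the min. Need to check: is 17 still <= all others?
  Min of remaining elements: -9
  New min = min(17, -9) = -9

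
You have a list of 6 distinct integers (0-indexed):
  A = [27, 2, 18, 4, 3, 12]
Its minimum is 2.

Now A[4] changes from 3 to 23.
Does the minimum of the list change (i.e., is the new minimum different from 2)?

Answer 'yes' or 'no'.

Old min = 2
Change: A[4] 3 -> 23
Changed element was NOT the min; min changes only if 23 < 2.
New min = 2; changed? no

Answer: no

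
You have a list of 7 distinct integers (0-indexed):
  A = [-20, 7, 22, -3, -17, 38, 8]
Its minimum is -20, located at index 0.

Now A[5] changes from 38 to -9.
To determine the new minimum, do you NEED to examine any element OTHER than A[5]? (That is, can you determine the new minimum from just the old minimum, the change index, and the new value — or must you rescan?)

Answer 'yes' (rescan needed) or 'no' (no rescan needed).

Answer: no

Derivation:
Old min = -20 at index 0
Change at index 5: 38 -> -9
Index 5 was NOT the min. New min = min(-20, -9). No rescan of other elements needed.
Needs rescan: no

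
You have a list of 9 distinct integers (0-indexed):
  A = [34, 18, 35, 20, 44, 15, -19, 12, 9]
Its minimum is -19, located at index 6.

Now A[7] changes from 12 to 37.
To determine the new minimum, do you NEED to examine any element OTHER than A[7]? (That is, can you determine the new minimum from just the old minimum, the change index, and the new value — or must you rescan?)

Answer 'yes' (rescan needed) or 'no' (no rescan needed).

Old min = -19 at index 6
Change at index 7: 12 -> 37
Index 7 was NOT the min. New min = min(-19, 37). No rescan of other elements needed.
Needs rescan: no

Answer: no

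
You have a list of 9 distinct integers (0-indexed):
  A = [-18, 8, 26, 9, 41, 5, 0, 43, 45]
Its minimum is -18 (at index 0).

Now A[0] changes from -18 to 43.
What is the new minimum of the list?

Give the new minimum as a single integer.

Old min = -18 (at index 0)
Change: A[0] -18 -> 43
Changed element WAS the min. Need to check: is 43 still <= all others?
  Min of remaining elements: 0
  New min = min(43, 0) = 0

Answer: 0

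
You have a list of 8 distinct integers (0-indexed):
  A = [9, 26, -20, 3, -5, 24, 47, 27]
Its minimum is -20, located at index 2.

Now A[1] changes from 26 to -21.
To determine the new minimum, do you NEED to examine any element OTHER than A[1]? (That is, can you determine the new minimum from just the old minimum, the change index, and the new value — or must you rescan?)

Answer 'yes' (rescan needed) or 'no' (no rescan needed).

Answer: no

Derivation:
Old min = -20 at index 2
Change at index 1: 26 -> -21
Index 1 was NOT the min. New min = min(-20, -21). No rescan of other elements needed.
Needs rescan: no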